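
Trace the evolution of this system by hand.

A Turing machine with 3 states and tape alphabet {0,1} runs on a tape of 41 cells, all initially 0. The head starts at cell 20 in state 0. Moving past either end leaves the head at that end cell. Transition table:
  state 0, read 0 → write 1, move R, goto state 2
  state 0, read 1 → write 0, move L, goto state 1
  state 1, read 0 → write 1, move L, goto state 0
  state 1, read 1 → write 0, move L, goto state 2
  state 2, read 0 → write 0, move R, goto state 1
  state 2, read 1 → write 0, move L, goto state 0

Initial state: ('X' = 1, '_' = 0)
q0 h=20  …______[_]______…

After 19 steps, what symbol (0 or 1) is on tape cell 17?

step 0: q0 h=20  …______[_]______…
step 1: q2 h=21  …_____X[_]______…
step 2: q1 h=22  …____X_[_]______…
step 3: q0 h=21  …_____X[_]X_____…
step 4: q2 h=22  …____XX[X]______…
step 5: q0 h=21  …_____X[X]______…
step 6: q1 h=20  …______[X]______…
step 7: q2 h=19  …______[_]______…
step 8: q1 h=20  …______[_]______…
step 9: q0 h=19  …______[_]X_____…
step 10: q2 h=20  …_____X[X]______…
step 11: q0 h=19  …______[X]______…
step 12: q1 h=18  …______[_]______…
step 13: q0 h=17  …______[_]X_____…
step 14: q2 h=18  …_____X[X]______…
step 15: q0 h=17  …______[X]______…
step 16: q1 h=16  …______[_]______…
step 17: q0 h=15  …______[_]X_____…
step 18: q2 h=16  …_____X[X]______…
step 19: q0 h=15  …______[X]______…

0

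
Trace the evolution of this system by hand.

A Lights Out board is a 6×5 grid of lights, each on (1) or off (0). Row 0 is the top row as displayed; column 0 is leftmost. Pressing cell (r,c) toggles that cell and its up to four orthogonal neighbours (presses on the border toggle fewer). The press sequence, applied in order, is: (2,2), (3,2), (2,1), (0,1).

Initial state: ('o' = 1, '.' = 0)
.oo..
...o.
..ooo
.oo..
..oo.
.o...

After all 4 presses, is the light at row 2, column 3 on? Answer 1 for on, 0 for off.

0) .oo..
...o.
..ooo
.oo..
..oo.
.o...
1) .oo..
..oo.
.o..o
.o...
..oo.
.o...
2) .oo..
..oo.
.oo.o
..oo.
...o.
.o...
3) .oo..
.ooo.
o...o
.ooo.
...o.
.o...
4) o....
..oo.
o...o
.ooo.
...o.
.o...

0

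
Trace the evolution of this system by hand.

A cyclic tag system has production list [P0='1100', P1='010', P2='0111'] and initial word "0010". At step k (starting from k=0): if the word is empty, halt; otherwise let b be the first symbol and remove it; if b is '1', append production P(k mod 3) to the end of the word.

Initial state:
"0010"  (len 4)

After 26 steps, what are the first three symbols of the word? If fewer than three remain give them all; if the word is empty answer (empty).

0) "0010"  (len 4)
1) "010"  (len 3)
2) "10"  (len 2)
3) "00111"  (len 5)
4) "0111"  (len 4)
5) "111"  (len 3)
6) "110111"  (len 6)
7) "101111100"  (len 9)
8) "01111100010"  (len 11)
9) "1111100010"  (len 10)
10) "1111000101100"  (len 13)
11) "111000101100010"  (len 15)
12) "110001011000100111"  (len 18)
13) "100010110001001111100"  (len 21)
14) "00010110001001111100010"  (len 23)
15) "0010110001001111100010"  (len 22)
16) "010110001001111100010"  (len 21)
17) "10110001001111100010"  (len 20)
18) "01100010011111000100111"  (len 23)
19) "1100010011111000100111"  (len 22)
20) "100010011111000100111010"  (len 24)
21) "000100111110001001110100111"  (len 27)
22) "00100111110001001110100111"  (len 26)
23) "0100111110001001110100111"  (len 25)
24) "100111110001001110100111"  (len 24)
25) "001111100010011101001111100"  (len 27)
26) "01111100010011101001111100"  (len 26)

011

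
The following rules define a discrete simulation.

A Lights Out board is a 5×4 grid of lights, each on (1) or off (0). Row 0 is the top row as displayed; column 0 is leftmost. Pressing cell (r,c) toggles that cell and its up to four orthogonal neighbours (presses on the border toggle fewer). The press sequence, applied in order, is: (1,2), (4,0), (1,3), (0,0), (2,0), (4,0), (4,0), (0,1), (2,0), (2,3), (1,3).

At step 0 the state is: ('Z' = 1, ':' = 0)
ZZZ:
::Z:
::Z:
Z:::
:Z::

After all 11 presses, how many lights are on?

0) ZZZ:
::Z:
::Z:
Z:::
:Z::
1) ZZ::
:Z:Z
::::
Z:::
:Z::
2) ZZ::
:Z:Z
::::
::::
Z:::
3) ZZ:Z
:ZZ:
:::Z
::::
Z:::
4) :::Z
ZZZ:
:::Z
::::
Z:::
5) :::Z
:ZZ:
ZZ:Z
Z:::
Z:::
6) :::Z
:ZZ:
ZZ:Z
::::
:Z::
7) :::Z
:ZZ:
ZZ:Z
Z:::
Z:::
8) ZZZZ
::Z:
ZZ:Z
Z:::
Z:::
9) ZZZZ
Z:Z:
:::Z
::::
Z:::
10) ZZZZ
Z:ZZ
::Z:
:::Z
Z:::
11) ZZZ:
Z:::
::ZZ
:::Z
Z:::

8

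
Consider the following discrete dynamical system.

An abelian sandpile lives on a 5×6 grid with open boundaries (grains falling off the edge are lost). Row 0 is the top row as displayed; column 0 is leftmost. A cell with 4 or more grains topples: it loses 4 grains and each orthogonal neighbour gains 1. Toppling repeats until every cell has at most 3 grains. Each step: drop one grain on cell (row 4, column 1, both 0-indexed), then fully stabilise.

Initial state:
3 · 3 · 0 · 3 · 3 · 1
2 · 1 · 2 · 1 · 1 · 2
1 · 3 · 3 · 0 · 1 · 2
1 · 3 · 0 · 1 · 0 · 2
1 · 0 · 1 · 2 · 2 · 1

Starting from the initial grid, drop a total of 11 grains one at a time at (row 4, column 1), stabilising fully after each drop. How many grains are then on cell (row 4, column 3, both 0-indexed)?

3

gen 0: 3 · 3 · 0 · 3 · 3 · 1
2 · 1 · 2 · 1 · 1 · 2
1 · 3 · 3 · 0 · 1 · 2
1 · 3 · 0 · 1 · 0 · 2
1 · 0 · 1 · 2 · 2 · 1
gen 1: 3 · 3 · 0 · 3 · 3 · 1
2 · 1 · 2 · 1 · 1 · 2
1 · 3 · 3 · 0 · 1 · 2
1 · 3 · 0 · 1 · 0 · 2
1 · 1 · 1 · 2 · 2 · 1
gen 2: 3 · 3 · 0 · 3 · 3 · 1
2 · 1 · 2 · 1 · 1 · 2
1 · 3 · 3 · 0 · 1 · 2
1 · 3 · 0 · 1 · 0 · 2
1 · 2 · 1 · 2 · 2 · 1
gen 3: 3 · 3 · 0 · 3 · 3 · 1
2 · 1 · 2 · 1 · 1 · 2
1 · 3 · 3 · 0 · 1 · 2
1 · 3 · 0 · 1 · 0 · 2
1 · 3 · 1 · 2 · 2 · 1
gen 4: 3 · 3 · 0 · 3 · 3 · 1
2 · 2 · 3 · 1 · 1 · 2
2 · 1 · 0 · 1 · 1 · 2
2 · 1 · 2 · 1 · 0 · 2
2 · 1 · 2 · 2 · 2 · 1
gen 5: 3 · 3 · 0 · 3 · 3 · 1
2 · 2 · 3 · 1 · 1 · 2
2 · 1 · 0 · 1 · 1 · 2
2 · 1 · 2 · 1 · 0 · 2
2 · 2 · 2 · 2 · 2 · 1
gen 6: 3 · 3 · 0 · 3 · 3 · 1
2 · 2 · 3 · 1 · 1 · 2
2 · 1 · 0 · 1 · 1 · 2
2 · 1 · 2 · 1 · 0 · 2
2 · 3 · 2 · 2 · 2 · 1
gen 7: 3 · 3 · 0 · 3 · 3 · 1
2 · 2 · 3 · 1 · 1 · 2
2 · 1 · 0 · 1 · 1 · 2
2 · 2 · 2 · 1 · 0 · 2
3 · 0 · 3 · 2 · 2 · 1
gen 8: 3 · 3 · 0 · 3 · 3 · 1
2 · 2 · 3 · 1 · 1 · 2
2 · 1 · 0 · 1 · 1 · 2
2 · 2 · 2 · 1 · 0 · 2
3 · 1 · 3 · 2 · 2 · 1
gen 9: 3 · 3 · 0 · 3 · 3 · 1
2 · 2 · 3 · 1 · 1 · 2
2 · 1 · 0 · 1 · 1 · 2
2 · 2 · 2 · 1 · 0 · 2
3 · 2 · 3 · 2 · 2 · 1
gen 10: 3 · 3 · 0 · 3 · 3 · 1
2 · 2 · 3 · 1 · 1 · 2
2 · 1 · 0 · 1 · 1 · 2
2 · 2 · 2 · 1 · 0 · 2
3 · 3 · 3 · 2 · 2 · 1
gen 11: 3 · 3 · 0 · 3 · 3 · 1
2 · 2 · 3 · 1 · 1 · 2
2 · 1 · 0 · 1 · 1 · 2
3 · 3 · 3 · 1 · 0 · 2
0 · 2 · 0 · 3 · 2 · 1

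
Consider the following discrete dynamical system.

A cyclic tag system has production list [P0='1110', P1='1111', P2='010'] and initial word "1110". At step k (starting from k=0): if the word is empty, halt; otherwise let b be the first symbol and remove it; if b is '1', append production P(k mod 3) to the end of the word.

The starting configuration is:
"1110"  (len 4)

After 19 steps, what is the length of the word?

gen 0: "1110"  (len 4)
gen 1: "1101110"  (len 7)
gen 2: "1011101111"  (len 10)
gen 3: "011101111010"  (len 12)
gen 4: "11101111010"  (len 11)
gen 5: "11011110101111"  (len 14)
gen 6: "1011110101111010"  (len 16)
gen 7: "0111101011110101110"  (len 19)
gen 8: "111101011110101110"  (len 18)
gen 9: "11101011110101110010"  (len 20)
gen 10: "11010111101011100101110"  (len 23)
gen 11: "10101111010111001011101111"  (len 26)
gen 12: "0101111010111001011101111010"  (len 28)
gen 13: "101111010111001011101111010"  (len 27)
gen 14: "011110101110010111011110101111"  (len 30)
gen 15: "11110101110010111011110101111"  (len 29)
gen 16: "11101011100101110111101011111110"  (len 32)
gen 17: "11010111001011101111010111111101111"  (len 35)
gen 18: "1010111001011101111010111111101111010"  (len 37)
gen 19: "0101110010111011110101111111011110101110"  (len 40)

40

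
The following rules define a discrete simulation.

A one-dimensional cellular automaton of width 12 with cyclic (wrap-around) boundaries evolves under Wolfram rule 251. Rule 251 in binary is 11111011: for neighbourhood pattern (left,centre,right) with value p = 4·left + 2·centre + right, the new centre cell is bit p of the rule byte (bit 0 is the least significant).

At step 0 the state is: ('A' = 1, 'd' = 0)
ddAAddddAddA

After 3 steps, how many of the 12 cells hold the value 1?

12

gen 0: ddAAddddAddA
gen 1: AAAAAAAAdAAd
gen 2: AAAAAAAAAAAA
gen 3: AAAAAAAAAAAA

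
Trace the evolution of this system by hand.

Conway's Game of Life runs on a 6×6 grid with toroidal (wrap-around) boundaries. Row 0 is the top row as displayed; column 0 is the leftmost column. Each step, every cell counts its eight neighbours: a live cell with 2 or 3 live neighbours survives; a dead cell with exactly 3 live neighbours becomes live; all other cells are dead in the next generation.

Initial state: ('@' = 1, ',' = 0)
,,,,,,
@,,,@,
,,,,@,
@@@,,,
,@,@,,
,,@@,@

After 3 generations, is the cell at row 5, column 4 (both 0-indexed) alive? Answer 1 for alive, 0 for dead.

[0] ,,,,,,
@,,,@,
,,,,@,
@@@,,,
,@,@,,
,,@@,@
[1] ,,,@@@
,,,,,@
@,,@,,
@@@@,,
,,,@@,
,,@@@,
[2] ,,@,,@
@,,@,@
@,,@@@
@@,,,@
,,,,,@
,,@,,,
[3] @@@@@@
,@@@,,
,,@@,,
,@,,,,
,@,,,@
,,,,,,

0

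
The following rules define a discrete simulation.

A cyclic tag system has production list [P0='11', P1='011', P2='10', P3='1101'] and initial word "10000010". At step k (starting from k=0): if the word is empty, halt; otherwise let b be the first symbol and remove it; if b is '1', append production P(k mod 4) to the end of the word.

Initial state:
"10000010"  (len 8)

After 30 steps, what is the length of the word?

29

k=0  "10000010"  (len 8)
k=1  "000001011"  (len 9)
k=2  "00001011"  (len 8)
k=3  "0001011"  (len 7)
k=4  "001011"  (len 6)
k=5  "01011"  (len 5)
k=6  "1011"  (len 4)
k=7  "01110"  (len 5)
k=8  "1110"  (len 4)
k=9  "11011"  (len 5)
k=10  "1011011"  (len 7)
k=11  "01101110"  (len 8)
k=12  "1101110"  (len 7)
k=13  "10111011"  (len 8)
k=14  "0111011011"  (len 10)
k=15  "111011011"  (len 9)
k=16  "110110111101"  (len 12)
k=17  "1011011110111"  (len 13)
k=18  "011011110111011"  (len 15)
k=19  "11011110111011"  (len 14)
k=20  "10111101110111101"  (len 17)
k=21  "011110111011110111"  (len 18)
k=22  "11110111011110111"  (len 17)
k=23  "111011101111011110"  (len 18)
k=24  "110111011110111101101"  (len 21)
k=25  "1011101111011110110111"  (len 22)
k=26  "011101111011110110111011"  (len 24)
k=27  "11101111011110110111011"  (len 23)
k=28  "11011110111101101110111101"  (len 26)
k=29  "101111011110110111011110111"  (len 27)
k=30  "01111011110110111011110111011"  (len 29)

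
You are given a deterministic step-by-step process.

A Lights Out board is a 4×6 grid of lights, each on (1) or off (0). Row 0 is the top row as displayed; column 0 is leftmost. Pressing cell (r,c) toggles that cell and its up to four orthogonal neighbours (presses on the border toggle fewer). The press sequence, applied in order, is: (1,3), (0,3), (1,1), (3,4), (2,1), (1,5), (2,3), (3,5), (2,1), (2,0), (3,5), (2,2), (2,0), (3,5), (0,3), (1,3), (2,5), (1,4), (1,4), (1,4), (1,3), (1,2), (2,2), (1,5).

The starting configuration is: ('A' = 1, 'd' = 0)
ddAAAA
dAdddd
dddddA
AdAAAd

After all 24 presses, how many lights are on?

[0] ddAAAA
dAdddd
dddddA
AdAAAd
[1] ddAdAA
dAAAAd
dddAdA
AdAAAd
[2] dddAdA
dAAdAd
dddAdA
AdAAAd
[3] dAdAdA
AdddAd
dAdAdA
AdAAAd
[4] dAdAdA
AdddAd
dAdAAA
AdAddA
[5] dAdAdA
AAddAd
AdAAAA
AAAddA
[6] dAdAdd
AAdddA
AdAAAd
AAAddA
[7] dAdAdd
AAdAdA
Addddd
AAAAdA
[8] dAdAdd
AAdAdA
AddddA
AAAAAd
[9] dAdAdd
AddAdA
dAAddA
AdAAAd
[10] dAdAdd
dddAdA
AdAddA
ddAAAd
[11] dAdAdd
dddAdA
AdAddd
ddAAdA
[12] dAdAdd
ddAAdA
AAdAdd
dddAdA
[13] dAdAdd
AdAAdA
dddAdd
AddAdA
[14] dAdAdd
AdAAdA
dddAdA
AddAAd
[15] dAAdAd
AdAddA
dddAdA
AddAAd
[16] dAAAAd
AddAAA
dddddA
AddAAd
[17] dAAAAd
AddAAd
ddddAd
AddAAA
[18] dAAAdd
AddddA
dddddd
AddAAA
[19] dAAAAd
AddAAd
ddddAd
AddAAA
[20] dAAAdd
AddddA
dddddd
AddAAA
[21] dAAddd
AdAAAA
dddAdd
AddAAA
[22] dAdddd
AAddAA
ddAAdd
AddAAA
[23] dAdddd
AAAdAA
dAdddd
AdAAAA
[24] dAdddA
AAAddd
dAdddA
AdAAAA

12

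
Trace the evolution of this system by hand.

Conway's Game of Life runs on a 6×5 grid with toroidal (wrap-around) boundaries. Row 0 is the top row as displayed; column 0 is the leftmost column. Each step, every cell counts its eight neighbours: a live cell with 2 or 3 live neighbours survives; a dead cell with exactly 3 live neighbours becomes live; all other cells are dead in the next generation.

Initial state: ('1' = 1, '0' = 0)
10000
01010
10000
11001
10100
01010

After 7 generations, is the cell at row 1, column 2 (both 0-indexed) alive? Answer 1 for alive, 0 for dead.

0

k=0  10000
01010
10000
11001
10100
01010
k=1  11001
11001
00100
00001
00110
11101
k=2  00000
00111
01011
00100
00100
00000
k=3  00010
10101
11001
01100
00000
00000
k=4  00011
00100
00001
01100
00000
00000
k=5  00010
00001
01110
00000
00000
00000
k=6  00000
00001
00110
00100
00000
00000
k=7  00000
00010
00110
00110
00000
00000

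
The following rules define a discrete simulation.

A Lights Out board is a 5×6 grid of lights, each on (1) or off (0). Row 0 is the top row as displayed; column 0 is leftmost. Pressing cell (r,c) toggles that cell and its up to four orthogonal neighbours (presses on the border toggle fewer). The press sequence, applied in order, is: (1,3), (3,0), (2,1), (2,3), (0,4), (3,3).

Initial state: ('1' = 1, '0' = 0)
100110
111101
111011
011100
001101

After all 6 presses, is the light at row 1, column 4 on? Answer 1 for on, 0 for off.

k=0  100110
111101
111011
011100
001101
k=1  100010
110011
111111
011100
001101
k=2  100010
110011
011111
101100
101101
k=3  100010
100011
100111
111100
101101
k=4  100010
100111
101001
111000
101101
k=5  100101
100101
101001
111000
101101
k=6  100101
100101
101101
110110
101001

0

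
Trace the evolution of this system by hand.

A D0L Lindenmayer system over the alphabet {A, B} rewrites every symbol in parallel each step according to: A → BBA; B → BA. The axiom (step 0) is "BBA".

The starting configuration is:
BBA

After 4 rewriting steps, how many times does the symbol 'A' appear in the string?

gen 0: BBA
gen 1: BABABBA
gen 2: BABBABABBABABABBA
gen 3: BABBABABABBABABBABABABBABABBABABBABABABBA
gen 4: BABBABABABBABABBABABBABABABBABABBABABABBABABBABABBABABABBABABBABABABBABABBABABABBABABBABABBABABABBA

41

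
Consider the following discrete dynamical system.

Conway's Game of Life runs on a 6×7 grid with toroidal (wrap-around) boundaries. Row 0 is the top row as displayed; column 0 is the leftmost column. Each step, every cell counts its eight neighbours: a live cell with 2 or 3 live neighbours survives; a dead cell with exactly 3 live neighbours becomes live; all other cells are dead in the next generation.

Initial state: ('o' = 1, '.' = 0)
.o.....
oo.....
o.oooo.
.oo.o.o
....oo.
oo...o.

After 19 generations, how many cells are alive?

k=0  .o.....
oo.....
o.oooo.
.oo.o.o
....oo.
oo...o.
k=1  ..o...o
o..oo.o
....oo.
ooo...o
..ooo..
oo..ooo
k=2  ..o....
o..oo.o
..o.o..
ooo...o
....o..
oo..o.o
k=3  ..o.o..
.oo.oo.
..o.o..
ooo..o.
..oo...
oo.o.o.
k=4  o.....o
.oo.oo.
o...o.o
....o..
...o...
.o.....
k=5  o.o..oo
.o.oo..
oo..o.o
...ooo.
.......
o......
k=6  o.ooooo
...oo..
oo....o
o..oooo
....o..
oo.....
k=7  o.o..oo
.......
.oo....
.o.oo..
.o.oo..
ooo....
k=8  o.o...o
o.o...o
.ooo...
oo..o..
....o..
....oo.
k=9  o..o...
......o
...o..o
oo..o..
...oo..
...oooo
k=10  o..o...
o.....o
.....oo
o.o.oo.
o.o...o
..o..oo
k=11  oo...o.
o....o.
.o..o..
o..oo..
o.o.o..
..oo.o.
k=12  ooo..o.
o...oo.
oo.oooo
o.o.oo.
..o..oo
o.oo.o.
k=13  o.o..o.
.......
..o....
..o....
o.o....
o..o.o.
k=14  .o..o..
.o.....
.......
..oo...
..oo..o
o.ooo..
k=15  oo..o..
.......
..o....
..oo...
.......
o...oo.
k=16  oo..ooo
.o.....
..oo...
..oo...
...oo..
oo..ooo
k=17  ..o.o..
.o.oooo
.o.o...
.......
oo....o
.oo....
k=18  o...o..
oo...o.
o..o.o.
.oo....
ooo....
..oo...
k=19  o.ooo.o
oo...o.
o...o..
...o..o
o......
o.oo...

16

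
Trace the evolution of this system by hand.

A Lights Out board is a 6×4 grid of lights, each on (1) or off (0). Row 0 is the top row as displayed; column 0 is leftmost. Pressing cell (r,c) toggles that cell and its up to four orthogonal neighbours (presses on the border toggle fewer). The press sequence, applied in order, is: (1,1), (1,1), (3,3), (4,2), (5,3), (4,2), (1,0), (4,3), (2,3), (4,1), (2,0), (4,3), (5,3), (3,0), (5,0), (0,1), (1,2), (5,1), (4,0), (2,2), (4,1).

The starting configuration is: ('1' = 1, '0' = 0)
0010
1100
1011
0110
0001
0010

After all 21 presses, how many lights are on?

gen 0: 0010
1100
1011
0110
0001
0010
gen 1: 0110
0010
1111
0110
0001
0010
gen 2: 0010
1100
1011
0110
0001
0010
gen 3: 0010
1100
1010
0101
0000
0010
gen 4: 0010
1100
1010
0111
0111
0000
gen 5: 0010
1100
1010
0111
0110
0011
gen 6: 0010
1100
1010
0101
0001
0001
gen 7: 1010
0000
0010
0101
0001
0001
gen 8: 1010
0000
0010
0100
0010
0000
gen 9: 1010
0001
0001
0101
0010
0000
gen 10: 1010
0001
0001
0001
1100
0100
gen 11: 1010
1001
1101
1001
1100
0100
gen 12: 1010
1001
1101
1000
1111
0101
gen 13: 1010
1001
1101
1000
1110
0110
gen 14: 1010
1001
0101
0100
0110
0110
gen 15: 1010
1001
0101
0100
1110
1010
gen 16: 0100
1101
0101
0100
1110
1010
gen 17: 0110
1010
0111
0100
1110
1010
gen 18: 0110
1010
0111
0100
1010
0100
gen 19: 0110
1010
0111
1100
0110
1100
gen 20: 0110
1000
0000
1110
0110
1100
gen 21: 0110
1000
0000
1010
1000
1000

7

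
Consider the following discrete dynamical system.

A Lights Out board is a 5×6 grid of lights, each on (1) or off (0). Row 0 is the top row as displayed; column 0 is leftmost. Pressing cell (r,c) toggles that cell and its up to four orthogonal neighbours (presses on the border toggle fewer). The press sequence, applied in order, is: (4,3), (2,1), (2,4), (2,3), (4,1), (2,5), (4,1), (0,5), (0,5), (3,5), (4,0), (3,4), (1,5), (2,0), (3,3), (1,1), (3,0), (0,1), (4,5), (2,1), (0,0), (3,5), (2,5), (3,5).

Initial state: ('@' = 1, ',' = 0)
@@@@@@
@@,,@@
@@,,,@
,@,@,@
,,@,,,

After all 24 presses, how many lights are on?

17

step 0: @@@@@@
@@,,@@
@@,,,@
,@,@,@
,,@,,,
step 1: @@@@@@
@@,,@@
@@,,,@
,@,,,@
,,,@@,
step 2: @@@@@@
@,,,@@
,,@,,@
,,,,,@
,,,@@,
step 3: @@@@@@
@,,,,@
,,@@@,
,,,,@@
,,,@@,
step 4: @@@@@@
@,,@,@
,,,,,,
,,,@@@
,,,@@,
step 5: @@@@@@
@,,@,@
,,,,,,
,@,@@@
@@@@@,
step 6: @@@@@@
@,,@,,
,,,,@@
,@,@@,
@@@@@,
step 7: @@@@@@
@,,@,,
,,,,@@
,,,@@,
,,,@@,
step 8: @@@@,,
@,,@,@
,,,,@@
,,,@@,
,,,@@,
step 9: @@@@@@
@,,@,,
,,,,@@
,,,@@,
,,,@@,
step 10: @@@@@@
@,,@,,
,,,,@,
,,,@,@
,,,@@@
step 11: @@@@@@
@,,@,,
,,,,@,
@,,@,@
@@,@@@
step 12: @@@@@@
@,,@,,
,,,,,,
@,,,@,
@@,@,@
step 13: @@@@@,
@,,@@@
,,,,,@
@,,,@,
@@,@,@
step 14: @@@@@,
,,,@@@
@@,,,@
,,,,@,
@@,@,@
step 15: @@@@@,
,,,@@@
@@,@,@
,,@@,,
@@,,,@
step 16: @,@@@,
@@@@@@
@,,@,@
,,@@,,
@@,,,@
step 17: @,@@@,
@@@@@@
,,,@,@
@@@@,,
,@,,,@
step 18: ,@,@@,
@,@@@@
,,,@,@
@@@@,,
,@,,,@
step 19: ,@,@@,
@,@@@@
,,,@,@
@@@@,@
,@,,@,
step 20: ,@,@@,
@@@@@@
@@@@,@
@,@@,@
,@,,@,
step 21: @,,@@,
,@@@@@
@@@@,@
@,@@,@
,@,,@,
step 22: @,,@@,
,@@@@@
@@@@,,
@,@@@,
,@,,@@
step 23: @,,@@,
,@@@@,
@@@@@@
@,@@@@
,@,,@@
step 24: @,,@@,
,@@@@,
@@@@@,
@,@@,,
,@,,@,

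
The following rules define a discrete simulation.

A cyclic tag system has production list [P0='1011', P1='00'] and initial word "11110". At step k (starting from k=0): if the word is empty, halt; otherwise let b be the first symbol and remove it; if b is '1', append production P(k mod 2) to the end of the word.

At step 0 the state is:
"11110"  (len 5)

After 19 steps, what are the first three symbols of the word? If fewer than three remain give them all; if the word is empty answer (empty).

k=0  "11110"  (len 5)
k=1  "11101011"  (len 8)
k=2  "110101100"  (len 9)
k=3  "101011001011"  (len 12)
k=4  "0101100101100"  (len 13)
k=5  "101100101100"  (len 12)
k=6  "0110010110000"  (len 13)
k=7  "110010110000"  (len 12)
k=8  "1001011000000"  (len 13)
k=9  "0010110000001011"  (len 16)
k=10  "010110000001011"  (len 15)
k=11  "10110000001011"  (len 14)
k=12  "011000000101100"  (len 15)
k=13  "11000000101100"  (len 14)
k=14  "100000010110000"  (len 15)
k=15  "000000101100001011"  (len 18)
k=16  "00000101100001011"  (len 17)
k=17  "0000101100001011"  (len 16)
k=18  "000101100001011"  (len 15)
k=19  "00101100001011"  (len 14)

001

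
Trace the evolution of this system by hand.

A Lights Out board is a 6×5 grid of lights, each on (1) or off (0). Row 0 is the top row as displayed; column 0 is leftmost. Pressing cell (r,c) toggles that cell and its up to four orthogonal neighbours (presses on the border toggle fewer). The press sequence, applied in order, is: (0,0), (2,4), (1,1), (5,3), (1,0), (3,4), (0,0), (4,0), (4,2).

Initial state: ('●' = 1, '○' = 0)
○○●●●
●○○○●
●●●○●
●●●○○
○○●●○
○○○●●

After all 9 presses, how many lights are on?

0) ○○●●●
●○○○●
●●●○●
●●●○○
○○●●○
○○○●●
1) ●●●●●
○○○○●
●●●○●
●●●○○
○○●●○
○○○●●
2) ●●●●●
○○○○○
●●●●○
●●●○●
○○●●○
○○○●●
3) ●○●●●
●●●○○
●○●●○
●●●○●
○○●●○
○○○●●
4) ●○●●●
●●●○○
●○●●○
●●●○●
○○●○○
○○●○○
5) ○○●●●
○○●○○
○○●●○
●●●○●
○○●○○
○○●○○
6) ○○●●●
○○●○○
○○●●●
●●●●○
○○●○●
○○●○○
7) ●●●●●
●○●○○
○○●●●
●●●●○
○○●○●
○○●○○
8) ●●●●●
●○●○○
○○●●●
○●●●○
●●●○●
●○●○○
9) ●●●●●
●○●○○
○○●●●
○●○●○
●○○●●
●○○○○

16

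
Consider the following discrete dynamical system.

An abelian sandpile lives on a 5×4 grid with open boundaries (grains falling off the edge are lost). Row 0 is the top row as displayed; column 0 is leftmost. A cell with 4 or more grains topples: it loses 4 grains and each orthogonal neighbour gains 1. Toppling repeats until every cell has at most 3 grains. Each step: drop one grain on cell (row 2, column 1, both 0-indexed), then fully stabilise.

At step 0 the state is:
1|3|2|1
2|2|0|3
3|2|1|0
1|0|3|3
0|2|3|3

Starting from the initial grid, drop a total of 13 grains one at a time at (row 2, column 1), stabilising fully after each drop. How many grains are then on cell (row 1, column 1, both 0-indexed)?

2

[0] 1|3|2|1
2|2|0|3
3|2|1|0
1|0|3|3
0|2|3|3
[1] 1|3|2|1
2|2|0|3
3|3|1|0
1|0|3|3
0|2|3|3
[2] 1|3|2|1
3|3|0|3
0|1|2|0
2|1|3|3
0|2|3|3
[3] 1|3|2|1
3|3|0|3
0|2|2|0
2|1|3|3
0|2|3|3
[4] 1|3|2|1
3|3|0|3
0|3|2|0
2|1|3|3
0|2|3|3
[5] 3|0|3|1
0|2|1|3
2|1|3|0
2|2|3|3
0|2|3|3
[6] 3|0|3|1
0|2|1|3
2|2|3|0
2|2|3|3
0|2|3|3
[7] 3|0|3|1
0|2|1|3
2|3|3|0
2|2|3|3
0|2|3|3
[8] 3|0|3|1
0|3|2|3
3|2|1|2
3|1|3|1
1|0|2|1
[9] 3|0|3|1
0|3|2|3
3|3|1|2
3|1|3|1
1|0|2|1
[10] 3|1|3|1
2|0|3|3
1|2|2|2
0|3|3|1
2|0|2|1
[11] 3|1|3|1
2|0|3|3
1|3|2|2
0|3|3|1
2|0|2|1
[12] 3|2|0|3
2|2|2|1
2|2|2|0
1|1|1|3
2|1|3|1
[13] 3|2|0|3
2|2|2|1
2|3|2|0
1|1|1|3
2|1|3|1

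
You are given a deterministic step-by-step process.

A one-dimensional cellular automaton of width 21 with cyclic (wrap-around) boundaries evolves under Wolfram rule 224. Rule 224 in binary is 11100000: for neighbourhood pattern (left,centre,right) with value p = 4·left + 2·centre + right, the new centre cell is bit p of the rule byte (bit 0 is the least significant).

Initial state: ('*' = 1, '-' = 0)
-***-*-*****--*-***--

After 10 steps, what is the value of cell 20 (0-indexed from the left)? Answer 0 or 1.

[0] -***-*-*****--*-***--
[1] --***-*-****---*-**--
[2] ---***-*-***----*-*--
[3] ----***-*-**-----*---
[4] -----***-*-*---------
[5] ------***-*----------
[6] -------***-----------
[7] --------**-----------
[8] ---------*-----------
[9] ---------------------
[10] ---------------------

0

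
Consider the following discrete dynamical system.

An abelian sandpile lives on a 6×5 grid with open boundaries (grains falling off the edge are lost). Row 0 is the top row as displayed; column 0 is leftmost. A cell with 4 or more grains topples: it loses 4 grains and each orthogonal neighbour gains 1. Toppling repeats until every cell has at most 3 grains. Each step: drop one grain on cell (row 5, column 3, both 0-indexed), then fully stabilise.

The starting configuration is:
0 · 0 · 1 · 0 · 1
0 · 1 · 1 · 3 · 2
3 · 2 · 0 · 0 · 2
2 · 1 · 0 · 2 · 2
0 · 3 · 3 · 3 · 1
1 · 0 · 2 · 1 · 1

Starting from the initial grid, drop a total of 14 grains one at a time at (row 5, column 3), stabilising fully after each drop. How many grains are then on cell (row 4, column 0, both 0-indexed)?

1

step 0: 0 · 0 · 1 · 0 · 1
0 · 1 · 1 · 3 · 2
3 · 2 · 0 · 0 · 2
2 · 1 · 0 · 2 · 2
0 · 3 · 3 · 3 · 1
1 · 0 · 2 · 1 · 1
step 1: 0 · 0 · 1 · 0 · 1
0 · 1 · 1 · 3 · 2
3 · 2 · 0 · 0 · 2
2 · 1 · 0 · 2 · 2
0 · 3 · 3 · 3 · 1
1 · 0 · 2 · 2 · 1
step 2: 0 · 0 · 1 · 0 · 1
0 · 1 · 1 · 3 · 2
3 · 2 · 0 · 0 · 2
2 · 1 · 0 · 2 · 2
0 · 3 · 3 · 3 · 1
1 · 0 · 2 · 3 · 1
step 3: 0 · 0 · 1 · 0 · 1
0 · 1 · 1 · 3 · 2
3 · 2 · 0 · 0 · 2
2 · 2 · 1 · 3 · 2
1 · 0 · 2 · 1 · 2
1 · 2 · 0 · 2 · 2
step 4: 0 · 0 · 1 · 0 · 1
0 · 1 · 1 · 3 · 2
3 · 2 · 0 · 0 · 2
2 · 2 · 1 · 3 · 2
1 · 0 · 2 · 1 · 2
1 · 2 · 0 · 3 · 2
step 5: 0 · 0 · 1 · 0 · 1
0 · 1 · 1 · 3 · 2
3 · 2 · 0 · 0 · 2
2 · 2 · 1 · 3 · 2
1 · 0 · 2 · 2 · 2
1 · 2 · 1 · 0 · 3
step 6: 0 · 0 · 1 · 0 · 1
0 · 1 · 1 · 3 · 2
3 · 2 · 0 · 0 · 2
2 · 2 · 1 · 3 · 2
1 · 0 · 2 · 2 · 2
1 · 2 · 1 · 1 · 3
step 7: 0 · 0 · 1 · 0 · 1
0 · 1 · 1 · 3 · 2
3 · 2 · 0 · 0 · 2
2 · 2 · 1 · 3 · 2
1 · 0 · 2 · 2 · 2
1 · 2 · 1 · 2 · 3
step 8: 0 · 0 · 1 · 0 · 1
0 · 1 · 1 · 3 · 2
3 · 2 · 0 · 0 · 2
2 · 2 · 1 · 3 · 2
1 · 0 · 2 · 2 · 2
1 · 2 · 1 · 3 · 3
step 9: 0 · 0 · 1 · 0 · 1
0 · 1 · 1 · 3 · 2
3 · 2 · 0 · 0 · 2
2 · 2 · 1 · 3 · 2
1 · 0 · 2 · 3 · 3
1 · 2 · 2 · 1 · 0
step 10: 0 · 0 · 1 · 0 · 1
0 · 1 · 1 · 3 · 2
3 · 2 · 0 · 0 · 2
2 · 2 · 1 · 3 · 2
1 · 0 · 2 · 3 · 3
1 · 2 · 2 · 2 · 0
step 11: 0 · 0 · 1 · 0 · 1
0 · 1 · 1 · 3 · 2
3 · 2 · 0 · 0 · 2
2 · 2 · 1 · 3 · 2
1 · 0 · 2 · 3 · 3
1 · 2 · 2 · 3 · 0
step 12: 0 · 0 · 1 · 0 · 1
0 · 1 · 1 · 3 · 2
3 · 2 · 0 · 1 · 3
2 · 2 · 2 · 1 · 0
1 · 0 · 3 · 2 · 1
1 · 2 · 3 · 1 · 2
step 13: 0 · 0 · 1 · 0 · 1
0 · 1 · 1 · 3 · 2
3 · 2 · 0 · 1 · 3
2 · 2 · 2 · 1 · 0
1 · 0 · 3 · 2 · 1
1 · 2 · 3 · 2 · 2
step 14: 0 · 0 · 1 · 0 · 1
0 · 1 · 1 · 3 · 2
3 · 2 · 0 · 1 · 3
2 · 2 · 2 · 1 · 0
1 · 0 · 3 · 2 · 1
1 · 2 · 3 · 3 · 2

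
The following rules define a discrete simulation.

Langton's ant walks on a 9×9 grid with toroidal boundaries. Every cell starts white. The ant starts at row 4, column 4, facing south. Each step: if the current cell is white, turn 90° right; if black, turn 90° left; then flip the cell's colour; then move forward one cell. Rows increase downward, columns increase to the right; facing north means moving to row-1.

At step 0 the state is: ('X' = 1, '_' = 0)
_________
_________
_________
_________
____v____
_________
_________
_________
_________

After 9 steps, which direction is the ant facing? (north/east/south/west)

east

gen 0: _________
_________
_________
_________
____v____
_________
_________
_________
_________
gen 1: _________
_________
_________
_________
___<X____
_________
_________
_________
_________
gen 2: _________
_________
_________
___^_____
___XX____
_________
_________
_________
_________
gen 3: _________
_________
_________
___X>____
___XX____
_________
_________
_________
_________
gen 4: _________
_________
_________
___XX____
___Xv____
_________
_________
_________
_________
gen 5: _________
_________
_________
___XX____
___X_>___
_________
_________
_________
_________
gen 6: _________
_________
_________
___XX____
___X_X___
_____v___
_________
_________
_________
gen 7: _________
_________
_________
___XX____
___X_X___
____<X___
_________
_________
_________
gen 8: _________
_________
_________
___XX____
___X^X___
____XX___
_________
_________
_________
gen 9: _________
_________
_________
___XX____
___XX>___
____XX___
_________
_________
_________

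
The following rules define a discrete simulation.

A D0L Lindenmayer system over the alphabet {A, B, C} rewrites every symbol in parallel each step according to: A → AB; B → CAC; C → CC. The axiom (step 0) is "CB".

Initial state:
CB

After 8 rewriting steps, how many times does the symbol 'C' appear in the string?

700

t=0: CB
t=1: CCCAC
t=2: CCCCCCABCC
t=3: CCCCCCCCCCCCABCACCCCC
t=4: CCCCCCCCCCCCCCCCCCCCCCCCABCACCCABCCCCCCCCCC
t=5: CCCCCCCCCCCCCCCCCCCCCCCCCCCCCCCCCCCCCCCCCCCCCCCCABCACCCABCCCCCCABCACCCCCCCCCCCCCCCCCCCCC
t=6: CCCCCCCCCCCCCCCCCCCCCCCCCCCCCCCCCCCCCCCCCCCCCCCCCCCCCCCCCC…CCCCCCCABCACCCABCCCCCCCCCCCCCCCCCCCCCCCCCCCCCCCCCCCCCCCCCC  (len 179)
t=7: CCCCCCCCCCCCCCCCCCCCCCCCCCCCCCCCCCCCCCCCCCCCCCCCCCCCCCCCCC…CCCCCCCCCCCCCCCCCCCCCCCCCCCCCCCCCCCCCCCCCCCCCCCCCCCCCCCCCC  (len 363)
t=8: CCCCCCCCCCCCCCCCCCCCCCCCCCCCCCCCCCCCCCCCCCCCCCCCCCCCCCCCCC…CCCCCCCCCCCCCCCCCCCCCCCCCCCCCCCCCCCCCCCCCCCCCCCCCCCCCCCCCC  (len 734)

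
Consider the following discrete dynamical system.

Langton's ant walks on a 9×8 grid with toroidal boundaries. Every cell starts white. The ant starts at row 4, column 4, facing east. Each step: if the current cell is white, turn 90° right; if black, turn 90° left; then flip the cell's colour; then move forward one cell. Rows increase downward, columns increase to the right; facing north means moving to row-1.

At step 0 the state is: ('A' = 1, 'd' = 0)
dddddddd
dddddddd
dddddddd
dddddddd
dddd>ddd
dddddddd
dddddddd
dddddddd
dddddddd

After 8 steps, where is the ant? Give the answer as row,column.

4,4

t=0: dddddddd
dddddddd
dddddddd
dddddddd
dddd>ddd
dddddddd
dddddddd
dddddddd
dddddddd
t=1: dddddddd
dddddddd
dddddddd
dddddddd
ddddAddd
ddddvddd
dddddddd
dddddddd
dddddddd
t=2: dddddddd
dddddddd
dddddddd
dddddddd
ddddAddd
ddd<Addd
dddddddd
dddddddd
dddddddd
t=3: dddddddd
dddddddd
dddddddd
dddddddd
ddd^Addd
dddAAddd
dddddddd
dddddddd
dddddddd
t=4: dddddddd
dddddddd
dddddddd
dddddddd
dddA>ddd
dddAAddd
dddddddd
dddddddd
dddddddd
t=5: dddddddd
dddddddd
dddddddd
dddd^ddd
dddAdddd
dddAAddd
dddddddd
dddddddd
dddddddd
t=6: dddddddd
dddddddd
dddddddd
ddddA>dd
dddAdddd
dddAAddd
dddddddd
dddddddd
dddddddd
t=7: dddddddd
dddddddd
dddddddd
ddddAAdd
dddAdvdd
dddAAddd
dddddddd
dddddddd
dddddddd
t=8: dddddddd
dddddddd
dddddddd
ddddAAdd
dddA<Add
dddAAddd
dddddddd
dddddddd
dddddddd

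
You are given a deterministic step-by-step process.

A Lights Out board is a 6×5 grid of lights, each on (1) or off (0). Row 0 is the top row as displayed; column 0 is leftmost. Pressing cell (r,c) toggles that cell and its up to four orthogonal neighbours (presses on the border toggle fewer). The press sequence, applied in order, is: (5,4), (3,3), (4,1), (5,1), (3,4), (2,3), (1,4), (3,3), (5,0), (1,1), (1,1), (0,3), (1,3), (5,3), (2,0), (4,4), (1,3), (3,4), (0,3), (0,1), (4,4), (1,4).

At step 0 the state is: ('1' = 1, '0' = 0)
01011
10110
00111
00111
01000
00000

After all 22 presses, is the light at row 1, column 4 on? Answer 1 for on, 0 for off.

0

t=0: 01011
10110
00111
00111
01000
00000
t=1: 01011
10110
00111
00111
01001
00011
t=2: 01011
10110
00101
00000
01011
00011
t=3: 01011
10110
00101
01000
10111
01011
t=4: 01011
10110
00101
01000
11111
10111
t=5: 01011
10110
00100
01011
11110
10111
t=6: 01011
10100
00011
01001
11110
10111
t=7: 01010
10111
00010
01001
11110
10111
t=8: 01010
10111
00000
01110
11100
10111
t=9: 01010
10111
00000
01110
01100
01111
t=10: 00010
01011
01000
01110
01100
01111
t=11: 01010
10111
00000
01110
01100
01111
t=12: 01101
10101
00000
01110
01100
01111
t=13: 01111
10010
00010
01110
01100
01111
t=14: 01111
10010
00010
01110
01110
01000
t=15: 01111
00010
11010
11110
01110
01000
t=16: 01111
00010
11010
11111
01101
01001
t=17: 01101
00101
11000
11111
01101
01001
t=18: 01101
00101
11001
11100
01100
01001
t=19: 01010
00111
11001
11100
01100
01001
t=20: 10110
01111
11001
11100
01100
01001
t=21: 10110
01111
11001
11101
01111
01000
t=22: 10111
01100
11000
11101
01111
01000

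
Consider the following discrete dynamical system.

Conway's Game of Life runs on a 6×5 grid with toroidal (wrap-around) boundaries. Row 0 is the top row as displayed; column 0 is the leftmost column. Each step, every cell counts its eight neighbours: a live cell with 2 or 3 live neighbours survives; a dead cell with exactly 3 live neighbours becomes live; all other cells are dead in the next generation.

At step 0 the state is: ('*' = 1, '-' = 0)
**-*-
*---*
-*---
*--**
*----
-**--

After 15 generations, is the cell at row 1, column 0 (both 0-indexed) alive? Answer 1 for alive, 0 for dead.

0) **-*-
*---*
-*---
*--**
*----
-**--
1) ---*-
--*-*
-*-*-
**--*
*-**-
--*-*
2) --*-*
--*-*
-*-*-
-----
--*--
-**-*
3) --*-*
***-*
--**-
--*--
-***-
***--
4) ----*
*---*
*---*
-----
*--*-
*---*
5) ---*-
---*-
*---*
*----
*----
*--*-
6) --**-
---*-
*---*
**---
**---
-----
7) --**-
--**-
**--*
-----
**---
-**--
8) -----
*----
*****
----*
***--
*--*-
9) ----*
*-**-
-***-
-----
****-
*-*-*
10) --*--
*----
-*-**
*---*
*-**-
--*--
11) -*---
*****
-*-*-
-----
*-**-
--*--
12) ----*
---**
-*-*-
-*-**
-***-
--**-
13) --*-*
*-***
-----
-*--*
**---
-*--*
14) --*--
***-*
-**--
-*---
-**-*
-****
15) -----
*----
---*-
---*-
----*
----*

1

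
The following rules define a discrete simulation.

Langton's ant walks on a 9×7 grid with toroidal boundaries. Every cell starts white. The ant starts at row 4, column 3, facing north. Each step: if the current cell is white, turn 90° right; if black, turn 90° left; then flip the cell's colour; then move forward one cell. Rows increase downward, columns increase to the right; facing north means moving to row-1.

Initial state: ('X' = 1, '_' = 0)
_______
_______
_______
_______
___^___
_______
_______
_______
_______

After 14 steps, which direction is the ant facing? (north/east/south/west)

south

gen 0: _______
_______
_______
_______
___^___
_______
_______
_______
_______
gen 1: _______
_______
_______
_______
___X>__
_______
_______
_______
_______
gen 2: _______
_______
_______
_______
___XX__
____v__
_______
_______
_______
gen 3: _______
_______
_______
_______
___XX__
___<X__
_______
_______
_______
gen 4: _______
_______
_______
_______
___^X__
___XX__
_______
_______
_______
gen 5: _______
_______
_______
_______
__<_X__
___XX__
_______
_______
_______
gen 6: _______
_______
_______
__^____
__X_X__
___XX__
_______
_______
_______
gen 7: _______
_______
_______
__X>___
__X_X__
___XX__
_______
_______
_______
gen 8: _______
_______
_______
__XX___
__XvX__
___XX__
_______
_______
_______
gen 9: _______
_______
_______
__XX___
__<XX__
___XX__
_______
_______
_______
gen 10: _______
_______
_______
__XX___
___XX__
__vXX__
_______
_______
_______
gen 11: _______
_______
_______
__XX___
___XX__
_<XXX__
_______
_______
_______
gen 12: _______
_______
_______
__XX___
_^_XX__
_XXXX__
_______
_______
_______
gen 13: _______
_______
_______
__XX___
_X>XX__
_XXXX__
_______
_______
_______
gen 14: _______
_______
_______
__XX___
_XXXX__
_XvXX__
_______
_______
_______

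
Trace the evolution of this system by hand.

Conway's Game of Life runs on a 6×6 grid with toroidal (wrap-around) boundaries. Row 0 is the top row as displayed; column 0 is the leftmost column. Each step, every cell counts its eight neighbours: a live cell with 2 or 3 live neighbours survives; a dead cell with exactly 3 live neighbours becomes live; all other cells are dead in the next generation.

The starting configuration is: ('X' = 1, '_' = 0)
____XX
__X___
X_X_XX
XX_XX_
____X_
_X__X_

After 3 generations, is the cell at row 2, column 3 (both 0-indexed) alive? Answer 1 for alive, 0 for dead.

[0] ____XX
__X___
X_X_XX
XX_XX_
____X_
_X__X_
[1] ___XXX
XX____
X_X_X_
XXX___
XXX_X_
___XX_
[2] X_XX_X
XXX___
__XX__
______
X___X_
XX____
[3] ___X_X
X___XX
__XX__
___X__
XX___X
__XXX_

1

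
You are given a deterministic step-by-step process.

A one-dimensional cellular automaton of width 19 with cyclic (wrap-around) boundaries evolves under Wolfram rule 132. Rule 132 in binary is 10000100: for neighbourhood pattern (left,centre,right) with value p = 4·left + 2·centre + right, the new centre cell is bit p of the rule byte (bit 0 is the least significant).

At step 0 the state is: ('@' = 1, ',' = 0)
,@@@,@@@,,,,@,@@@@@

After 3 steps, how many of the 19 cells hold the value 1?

k=0  ,@@@,@@@,,,,@,@@@@@
k=1  ,,@,,,@,,,,,@,,@@@,
k=2  ,,@,,,@,,,,,@,,,@,,
k=3  ,,@,,,@,,,,,@,,,@,,

4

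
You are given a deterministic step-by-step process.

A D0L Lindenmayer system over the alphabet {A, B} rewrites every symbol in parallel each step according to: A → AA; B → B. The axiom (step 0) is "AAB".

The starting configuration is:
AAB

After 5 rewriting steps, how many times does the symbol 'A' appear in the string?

[0] AAB
[1] AAAAB
[2] AAAAAAAAB
[3] AAAAAAAAAAAAAAAAB
[4] AAAAAAAAAAAAAAAAAAAAAAAAAAAAAAAAB
[5] AAAAAAAAAAAAAAAAAAAAAAAAAAAAAAAAAAAAAAAAAAAAAAAAAAAAAAAAAAAAAAAAB

64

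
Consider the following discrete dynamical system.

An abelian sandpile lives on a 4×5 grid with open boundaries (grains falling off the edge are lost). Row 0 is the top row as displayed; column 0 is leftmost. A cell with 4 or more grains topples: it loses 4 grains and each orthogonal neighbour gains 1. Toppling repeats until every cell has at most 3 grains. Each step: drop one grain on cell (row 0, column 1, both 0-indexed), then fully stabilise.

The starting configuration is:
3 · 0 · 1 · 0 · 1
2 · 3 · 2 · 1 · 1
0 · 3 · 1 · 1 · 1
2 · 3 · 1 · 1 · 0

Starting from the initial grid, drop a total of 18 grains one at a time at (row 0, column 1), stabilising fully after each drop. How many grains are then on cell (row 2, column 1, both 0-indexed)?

2

k=0  3 · 0 · 1 · 0 · 1
2 · 3 · 2 · 1 · 1
0 · 3 · 1 · 1 · 1
2 · 3 · 1 · 1 · 0
k=1  3 · 1 · 1 · 0 · 1
2 · 3 · 2 · 1 · 1
0 · 3 · 1 · 1 · 1
2 · 3 · 1 · 1 · 0
k=2  3 · 2 · 1 · 0 · 1
2 · 3 · 2 · 1 · 1
0 · 3 · 1 · 1 · 1
2 · 3 · 1 · 1 · 0
k=3  3 · 3 · 1 · 0 · 1
2 · 3 · 2 · 1 · 1
0 · 3 · 1 · 1 · 1
2 · 3 · 1 · 1 · 0
k=4  1 · 2 · 2 · 0 · 1
0 · 2 · 3 · 1 · 1
2 · 1 · 2 · 1 · 1
3 · 0 · 2 · 1 · 0
k=5  1 · 3 · 2 · 0 · 1
0 · 2 · 3 · 1 · 1
2 · 1 · 2 · 1 · 1
3 · 0 · 2 · 1 · 0
k=6  2 · 0 · 3 · 0 · 1
0 · 3 · 3 · 1 · 1
2 · 1 · 2 · 1 · 1
3 · 0 · 2 · 1 · 0
k=7  2 · 1 · 3 · 0 · 1
0 · 3 · 3 · 1 · 1
2 · 1 · 2 · 1 · 1
3 · 0 · 2 · 1 · 0
k=8  2 · 2 · 3 · 0 · 1
0 · 3 · 3 · 1 · 1
2 · 1 · 2 · 1 · 1
3 · 0 · 2 · 1 · 0
k=9  2 · 3 · 3 · 0 · 1
0 · 3 · 3 · 1 · 1
2 · 1 · 2 · 1 · 1
3 · 0 · 2 · 1 · 0
k=10  3 · 2 · 1 · 1 · 1
1 · 1 · 1 · 2 · 1
2 · 2 · 3 · 1 · 1
3 · 0 · 2 · 1 · 0
k=11  3 · 3 · 1 · 1 · 1
1 · 1 · 1 · 2 · 1
2 · 2 · 3 · 1 · 1
3 · 0 · 2 · 1 · 0
k=12  0 · 1 · 2 · 1 · 1
2 · 2 · 1 · 2 · 1
2 · 2 · 3 · 1 · 1
3 · 0 · 2 · 1 · 0
k=13  0 · 2 · 2 · 1 · 1
2 · 2 · 1 · 2 · 1
2 · 2 · 3 · 1 · 1
3 · 0 · 2 · 1 · 0
k=14  0 · 3 · 2 · 1 · 1
2 · 2 · 1 · 2 · 1
2 · 2 · 3 · 1 · 1
3 · 0 · 2 · 1 · 0
k=15  1 · 0 · 3 · 1 · 1
2 · 3 · 1 · 2 · 1
2 · 2 · 3 · 1 · 1
3 · 0 · 2 · 1 · 0
k=16  1 · 1 · 3 · 1 · 1
2 · 3 · 1 · 2 · 1
2 · 2 · 3 · 1 · 1
3 · 0 · 2 · 1 · 0
k=17  1 · 2 · 3 · 1 · 1
2 · 3 · 1 · 2 · 1
2 · 2 · 3 · 1 · 1
3 · 0 · 2 · 1 · 0
k=18  1 · 3 · 3 · 1 · 1
2 · 3 · 1 · 2 · 1
2 · 2 · 3 · 1 · 1
3 · 0 · 2 · 1 · 0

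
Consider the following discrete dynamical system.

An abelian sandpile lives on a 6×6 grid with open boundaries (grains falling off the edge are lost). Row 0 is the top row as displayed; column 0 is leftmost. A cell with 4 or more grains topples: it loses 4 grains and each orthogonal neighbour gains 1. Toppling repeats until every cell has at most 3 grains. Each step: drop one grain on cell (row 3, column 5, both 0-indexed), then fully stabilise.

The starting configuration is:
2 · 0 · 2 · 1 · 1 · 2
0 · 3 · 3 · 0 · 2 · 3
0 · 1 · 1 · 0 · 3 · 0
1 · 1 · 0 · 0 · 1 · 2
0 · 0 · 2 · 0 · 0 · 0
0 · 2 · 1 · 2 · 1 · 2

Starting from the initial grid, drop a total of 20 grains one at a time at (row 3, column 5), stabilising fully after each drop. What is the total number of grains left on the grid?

k=0  2 · 0 · 2 · 1 · 1 · 2
0 · 3 · 3 · 0 · 2 · 3
0 · 1 · 1 · 0 · 3 · 0
1 · 1 · 0 · 0 · 1 · 2
0 · 0 · 2 · 0 · 0 · 0
0 · 2 · 1 · 2 · 1 · 2
k=1  2 · 0 · 2 · 1 · 1 · 2
0 · 3 · 3 · 0 · 2 · 3
0 · 1 · 1 · 0 · 3 · 0
1 · 1 · 0 · 0 · 1 · 3
0 · 0 · 2 · 0 · 0 · 0
0 · 2 · 1 · 2 · 1 · 2
k=2  2 · 0 · 2 · 1 · 1 · 2
0 · 3 · 3 · 0 · 2 · 3
0 · 1 · 1 · 0 · 3 · 1
1 · 1 · 0 · 0 · 2 · 0
0 · 0 · 2 · 0 · 0 · 1
0 · 2 · 1 · 2 · 1 · 2
k=3  2 · 0 · 2 · 1 · 1 · 2
0 · 3 · 3 · 0 · 2 · 3
0 · 1 · 1 · 0 · 3 · 1
1 · 1 · 0 · 0 · 2 · 1
0 · 0 · 2 · 0 · 0 · 1
0 · 2 · 1 · 2 · 1 · 2
k=4  2 · 0 · 2 · 1 · 1 · 2
0 · 3 · 3 · 0 · 2 · 3
0 · 1 · 1 · 0 · 3 · 1
1 · 1 · 0 · 0 · 2 · 2
0 · 0 · 2 · 0 · 0 · 1
0 · 2 · 1 · 2 · 1 · 2
k=5  2 · 0 · 2 · 1 · 1 · 2
0 · 3 · 3 · 0 · 2 · 3
0 · 1 · 1 · 0 · 3 · 1
1 · 1 · 0 · 0 · 2 · 3
0 · 0 · 2 · 0 · 0 · 1
0 · 2 · 1 · 2 · 1 · 2
k=6  2 · 0 · 2 · 1 · 1 · 2
0 · 3 · 3 · 0 · 2 · 3
0 · 1 · 1 · 0 · 3 · 2
1 · 1 · 0 · 0 · 3 · 0
0 · 0 · 2 · 0 · 0 · 2
0 · 2 · 1 · 2 · 1 · 2
k=7  2 · 0 · 2 · 1 · 1 · 2
0 · 3 · 3 · 0 · 2 · 3
0 · 1 · 1 · 0 · 3 · 2
1 · 1 · 0 · 0 · 3 · 1
0 · 0 · 2 · 0 · 0 · 2
0 · 2 · 1 · 2 · 1 · 2
k=8  2 · 0 · 2 · 1 · 1 · 2
0 · 3 · 3 · 0 · 2 · 3
0 · 1 · 1 · 0 · 3 · 2
1 · 1 · 0 · 0 · 3 · 2
0 · 0 · 2 · 0 · 0 · 2
0 · 2 · 1 · 2 · 1 · 2
k=9  2 · 0 · 2 · 1 · 1 · 2
0 · 3 · 3 · 0 · 2 · 3
0 · 1 · 1 · 0 · 3 · 2
1 · 1 · 0 · 0 · 3 · 3
0 · 0 · 2 · 0 · 0 · 2
0 · 2 · 1 · 2 · 1 · 2
k=10  2 · 0 · 2 · 1 · 2 · 3
0 · 3 · 3 · 1 · 0 · 1
0 · 1 · 1 · 1 · 2 · 1
1 · 1 · 0 · 1 · 1 · 2
0 · 0 · 2 · 0 · 1 · 3
0 · 2 · 1 · 2 · 1 · 2
k=11  2 · 0 · 2 · 1 · 2 · 3
0 · 3 · 3 · 1 · 0 · 1
0 · 1 · 1 · 1 · 2 · 1
1 · 1 · 0 · 1 · 1 · 3
0 · 0 · 2 · 0 · 1 · 3
0 · 2 · 1 · 2 · 1 · 2
k=12  2 · 0 · 2 · 1 · 2 · 3
0 · 3 · 3 · 1 · 0 · 1
0 · 1 · 1 · 1 · 2 · 2
1 · 1 · 0 · 1 · 2 · 1
0 · 0 · 2 · 0 · 2 · 0
0 · 2 · 1 · 2 · 1 · 3
k=13  2 · 0 · 2 · 1 · 2 · 3
0 · 3 · 3 · 1 · 0 · 1
0 · 1 · 1 · 1 · 2 · 2
1 · 1 · 0 · 1 · 2 · 2
0 · 0 · 2 · 0 · 2 · 0
0 · 2 · 1 · 2 · 1 · 3
k=14  2 · 0 · 2 · 1 · 2 · 3
0 · 3 · 3 · 1 · 0 · 1
0 · 1 · 1 · 1 · 2 · 2
1 · 1 · 0 · 1 · 2 · 3
0 · 0 · 2 · 0 · 2 · 0
0 · 2 · 1 · 2 · 1 · 3
k=15  2 · 0 · 2 · 1 · 2 · 3
0 · 3 · 3 · 1 · 0 · 1
0 · 1 · 1 · 1 · 2 · 3
1 · 1 · 0 · 1 · 3 · 0
0 · 0 · 2 · 0 · 2 · 1
0 · 2 · 1 · 2 · 1 · 3
k=16  2 · 0 · 2 · 1 · 2 · 3
0 · 3 · 3 · 1 · 0 · 1
0 · 1 · 1 · 1 · 2 · 3
1 · 1 · 0 · 1 · 3 · 1
0 · 0 · 2 · 0 · 2 · 1
0 · 2 · 1 · 2 · 1 · 3
k=17  2 · 0 · 2 · 1 · 2 · 3
0 · 3 · 3 · 1 · 0 · 1
0 · 1 · 1 · 1 · 2 · 3
1 · 1 · 0 · 1 · 3 · 2
0 · 0 · 2 · 0 · 2 · 1
0 · 2 · 1 · 2 · 1 · 3
k=18  2 · 0 · 2 · 1 · 2 · 3
0 · 3 · 3 · 1 · 0 · 1
0 · 1 · 1 · 1 · 2 · 3
1 · 1 · 0 · 1 · 3 · 3
0 · 0 · 2 · 0 · 2 · 1
0 · 2 · 1 · 2 · 1 · 3
k=19  2 · 0 · 2 · 1 · 2 · 3
0 · 3 · 3 · 1 · 1 · 2
0 · 1 · 1 · 2 · 0 · 1
1 · 1 · 0 · 2 · 1 · 2
0 · 0 · 2 · 0 · 3 · 2
0 · 2 · 1 · 2 · 1 · 3
k=20  2 · 0 · 2 · 1 · 2 · 3
0 · 3 · 3 · 1 · 1 · 2
0 · 1 · 1 · 2 · 0 · 1
1 · 1 · 0 · 2 · 1 · 3
0 · 0 · 2 · 0 · 3 · 2
0 · 2 · 1 · 2 · 1 · 3

49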